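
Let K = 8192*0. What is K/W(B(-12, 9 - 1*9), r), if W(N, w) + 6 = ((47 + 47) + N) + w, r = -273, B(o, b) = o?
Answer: 0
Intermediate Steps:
K = 0
W(N, w) = 88 + N + w (W(N, w) = -6 + (((47 + 47) + N) + w) = -6 + ((94 + N) + w) = -6 + (94 + N + w) = 88 + N + w)
K/W(B(-12, 9 - 1*9), r) = 0/(88 - 12 - 273) = 0/(-197) = 0*(-1/197) = 0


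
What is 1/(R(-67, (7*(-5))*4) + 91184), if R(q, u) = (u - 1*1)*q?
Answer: 1/100631 ≈ 9.9373e-6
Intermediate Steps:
R(q, u) = q*(-1 + u) (R(q, u) = (u - 1)*q = (-1 + u)*q = q*(-1 + u))
1/(R(-67, (7*(-5))*4) + 91184) = 1/(-67*(-1 + (7*(-5))*4) + 91184) = 1/(-67*(-1 - 35*4) + 91184) = 1/(-67*(-1 - 140) + 91184) = 1/(-67*(-141) + 91184) = 1/(9447 + 91184) = 1/100631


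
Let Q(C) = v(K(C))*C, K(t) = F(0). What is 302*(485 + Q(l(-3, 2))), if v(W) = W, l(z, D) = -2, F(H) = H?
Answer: 146470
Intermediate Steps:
K(t) = 0
Q(C) = 0 (Q(C) = 0*C = 0)
302*(485 + Q(l(-3, 2))) = 302*(485 + 0) = 302*485 = 146470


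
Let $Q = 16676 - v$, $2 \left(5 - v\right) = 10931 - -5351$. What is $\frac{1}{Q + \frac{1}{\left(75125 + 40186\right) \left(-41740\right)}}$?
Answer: $\frac{4813081140}{119422169245679} \approx 4.0303 \cdot 10^{-5}$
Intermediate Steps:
$v = -8136$ ($v = 5 - \frac{10931 - -5351}{2} = 5 - \frac{10931 + 5351}{2} = 5 - 8141 = -8136$)
$Q = 24812$ ($Q = 16676 - -8136 = 16676 + 8136 = 24812$)
$\frac{1}{Q + \frac{1}{\left(75125 + 40186\right) \left(-41740\right)}} = \frac{1}{24812 + \frac{1}{\left(75125 + 40186\right) \left(-41740\right)}} = \frac{1}{24812 + \frac{1}{115311} \left(- \frac{1}{41740}\right)} = \frac{1}{24812 - \frac{1}{4813081140}} = \frac{1}{\frac{119422169245679}{4813081140}} = \frac{4813081140}{119422169245679}$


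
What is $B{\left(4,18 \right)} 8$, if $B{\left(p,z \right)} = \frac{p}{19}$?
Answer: $\frac{32}{19} \approx 1.6842$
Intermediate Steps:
$B{\left(p,z \right)} = \frac{p}{19}$ ($B{\left(p,z \right)} = p \frac{1}{19} = \frac{p}{19}$)
$B{\left(4,18 \right)} 8 = \frac{1}{19} \cdot 4 \cdot 8 = \frac{4}{19} \cdot 8 = \frac{32}{19}$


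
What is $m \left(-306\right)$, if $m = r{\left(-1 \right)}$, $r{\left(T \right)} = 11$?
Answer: $-3366$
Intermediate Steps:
$m = 11$
$m \left(-306\right) = 11 \left(-306\right) = -3366$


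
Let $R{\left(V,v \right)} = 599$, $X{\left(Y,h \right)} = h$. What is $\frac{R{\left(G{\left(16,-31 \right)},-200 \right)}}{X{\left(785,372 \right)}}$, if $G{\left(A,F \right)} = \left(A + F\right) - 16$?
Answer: $\frac{599}{372} \approx 1.6102$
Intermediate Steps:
$G{\left(A,F \right)} = -16 + A + F$
$\frac{R{\left(G{\left(16,-31 \right)},-200 \right)}}{X{\left(785,372 \right)}} = \frac{599}{372}$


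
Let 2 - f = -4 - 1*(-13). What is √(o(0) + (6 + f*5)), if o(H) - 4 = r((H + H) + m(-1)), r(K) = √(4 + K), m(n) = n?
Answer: √(-25 + √3) ≈ 4.8237*I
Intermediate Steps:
o(H) = 4 + √(3 + 2*H) (o(H) = 4 + √(4 + ((H + H) - 1)) = 4 + √(4 + (2*H - 1)) = 4 + √(4 + (-1 + 2*H)) = 4 + √(3 + 2*H))
f = -7 (f = 2 - (-4 - 1*(-13)) = 2 - (-4 + 13) = 2 - 1*9 = 2 - 9 = -7)
√(o(0) + (6 + f*5)) = √((4 + √(3 + 2*0)) + (6 - 7*5)) = √((4 + √(3 + 0)) + (6 - 35)) = √((4 + √3) - 29) = √(-25 + √3)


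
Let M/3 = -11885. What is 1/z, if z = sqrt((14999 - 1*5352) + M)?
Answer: -I*sqrt(6502)/13004 ≈ -0.0062008*I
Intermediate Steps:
M = -35655 (M = 3*(-11885) = -35655)
z = 2*I*sqrt(6502) (z = sqrt((14999 - 1*5352) - 35655) = sqrt((14999 - 5352) - 35655) = sqrt(9647 - 35655) = sqrt(-26008) = 2*I*sqrt(6502) ≈ 161.27*I)
1/z = 1/(2*I*sqrt(6502)) = -I*sqrt(6502)/13004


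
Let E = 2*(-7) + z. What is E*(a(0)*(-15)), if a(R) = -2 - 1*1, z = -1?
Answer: -675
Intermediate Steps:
E = -15 (E = 2*(-7) - 1 = -14 - 1 = -15)
a(R) = -3 (a(R) = -2 - 1 = -3)
E*(a(0)*(-15)) = -(-45)*(-15) = -15*45 = -675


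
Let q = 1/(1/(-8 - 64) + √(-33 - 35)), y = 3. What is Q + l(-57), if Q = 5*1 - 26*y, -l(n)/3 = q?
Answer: -25733233/352513 + 31104*I*√17/352513 ≈ -72.999 + 0.3638*I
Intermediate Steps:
q = 1/(-1/72 + 2*I*√17) (q = 1/(1/(-72) + √(-68)) = 1/(-1/72 + 2*I*√17) ≈ -0.0002043 - 0.12127*I)
l(n) = 216/352513 + 31104*I*√17/352513 (l(n) = -3*(-72/352513 - 10368*I*√17/352513) = 216/352513 + 31104*I*√17/352513)
Q = -73 (Q = 5*1 - 26*3 = 5 - 78 = -73)
Q + l(-57) = -73 + (216/352513 + 31104*I*√17/352513) = -25733233/352513 + 31104*I*√17/352513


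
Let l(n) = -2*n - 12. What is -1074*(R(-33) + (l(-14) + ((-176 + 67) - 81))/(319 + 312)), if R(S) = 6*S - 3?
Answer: 136403370/631 ≈ 2.1617e+5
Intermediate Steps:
l(n) = -12 - 2*n
R(S) = -3 + 6*S
-1074*(R(-33) + (l(-14) + ((-176 + 67) - 81))/(319 + 312)) = -1074*((-3 + 6*(-33)) + ((-12 - 2*(-14)) + ((-176 + 67) - 81))/(319 + 312)) = -1074*((-3 - 198) + ((-12 + 28) + (-109 - 81))/631) = -1074*(-201 + (16 - 190)*(1/631)) = -1074*(-201 - 174*1/631) = -1074*(-201 - 174/631) = -1074*(-127005/631) = 136403370/631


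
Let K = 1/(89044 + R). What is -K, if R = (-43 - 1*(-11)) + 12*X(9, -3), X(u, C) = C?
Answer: -1/88976 ≈ -1.1239e-5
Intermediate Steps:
R = -68 (R = (-43 - 1*(-11)) + 12*(-3) = (-43 + 11) - 36 = -32 - 36 = -68)
K = 1/88976 (K = 1/(89044 - 68) = 1/88976 ≈ 1.1239e-5)
-K = -1*1/88976 = -1/88976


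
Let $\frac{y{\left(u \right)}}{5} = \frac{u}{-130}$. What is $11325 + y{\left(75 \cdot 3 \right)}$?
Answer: $\frac{294225}{26} \approx 11316.0$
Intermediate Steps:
$y{\left(u \right)} = - \frac{u}{26}$ ($y{\left(u \right)} = 5 \frac{u}{-130} = 5 u \left(- \frac{1}{130}\right) = 5 \left(- \frac{u}{130}\right) = - \frac{u}{26}$)
$11325 + y{\left(75 \cdot 3 \right)} = 11325 - \frac{75 \cdot 3}{26} = 11325 - \frac{225}{26} = \frac{294225}{26}$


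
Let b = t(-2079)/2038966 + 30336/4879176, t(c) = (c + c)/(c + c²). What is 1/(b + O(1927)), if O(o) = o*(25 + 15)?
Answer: 430686019038526/33197281025255272717 ≈ 1.2974e-5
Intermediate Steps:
t(c) = 2*c/(c + c²) (t(c) = (2*c)/(c + c²) = 2*c/(c + c²))
b = 2677765688637/430686019038526 (b = (2/(1 - 2079))/2038966 + 30336/4879176 = (2/(-2078))*(1/2038966) + 30336*(1/4879176) = (2*(-1/2078))*(1/2038966) + 1264/203299 = -1/1039*1/2038966 + 1264/203299 = -1/2118485674 + 1264/203299 = 2677765688637/430686019038526 ≈ 0.0062174)
O(o) = 40*o (O(o) = o*40 = 40*o)
1/(b + O(1927)) = 1/(2677765688637/430686019038526 + 40*1927) = 1/(2677765688637/430686019038526 + 77080) = 1/(33197281025255272717/430686019038526) = 430686019038526/33197281025255272717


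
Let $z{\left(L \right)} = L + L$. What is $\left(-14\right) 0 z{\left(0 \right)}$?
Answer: $0$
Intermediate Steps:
$z{\left(L \right)} = 2 L$
$\left(-14\right) 0 z{\left(0 \right)} = \left(-14\right) 0 \cdot 2 \cdot 0 = 0 \cdot 0 = 0$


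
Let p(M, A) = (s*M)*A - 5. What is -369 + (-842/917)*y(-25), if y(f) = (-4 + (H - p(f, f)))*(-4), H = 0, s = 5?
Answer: -10860005/917 ≈ -11843.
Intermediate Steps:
p(M, A) = -5 + 5*A*M (p(M, A) = (5*M)*A - 5 = 5*A*M - 5 = -5 + 5*A*M)
y(f) = -4 + 20*f² (y(f) = (-4 + (0 - (-5 + 5*f*f)))*(-4) = (-4 + (0 - (-5 + 5*f²)))*(-4) = (-4 + (0 + (5 - 5*f²)))*(-4) = (-4 + (5 - 5*f²))*(-4) = (1 - 5*f²)*(-4) = -4 + 20*f²)
-369 + (-842/917)*y(-25) = -369 + (-842/917)*(-4 + 20*(-25)²) = -369 + (-842*1/917)*(-4 + 20*625) = -369 - 842*(-4 + 12500)/917 = -369 - 842/917*12496 = -369 - 10521632/917 = -10860005/917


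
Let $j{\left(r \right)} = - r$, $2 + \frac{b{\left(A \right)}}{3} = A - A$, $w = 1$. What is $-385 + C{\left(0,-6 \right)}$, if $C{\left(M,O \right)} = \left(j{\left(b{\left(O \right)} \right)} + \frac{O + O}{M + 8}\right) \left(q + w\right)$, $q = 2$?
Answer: $- \frac{743}{2} \approx -371.5$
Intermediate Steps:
$b{\left(A \right)} = -6$ ($b{\left(A \right)} = -6 + 3 \left(A - A\right) = -6 + 3 \cdot 0 = -6 + 0 = -6$)
$C{\left(M,O \right)} = 18 + \frac{6 O}{8 + M}$ ($C{\left(M,O \right)} = \left(\left(-1\right) \left(-6\right) + \frac{O + O}{M + 8}\right) \left(2 + 1\right) = \left(6 + \frac{2 O}{8 + M}\right) 3 = 18 + \frac{6 O}{8 + M}$)
$-385 + C{\left(0,-6 \right)} = -385 + \frac{6 \left(24 - 6 + 3 \cdot 0\right)}{8 + 0} = -385 + \frac{6 \left(24 - 6 + 0\right)}{8} = -385 + 6 \cdot \frac{1}{8} \cdot 18 = -385 + \frac{27}{2} = - \frac{743}{2}$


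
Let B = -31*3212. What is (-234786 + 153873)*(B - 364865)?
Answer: 37578990981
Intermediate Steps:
B = -99572
(-234786 + 153873)*(B - 364865) = (-234786 + 153873)*(-99572 - 364865) = -80913*(-464437) = 37578990981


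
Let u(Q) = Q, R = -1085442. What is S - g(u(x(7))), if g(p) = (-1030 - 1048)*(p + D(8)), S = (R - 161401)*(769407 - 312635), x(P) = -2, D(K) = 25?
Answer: -569522923002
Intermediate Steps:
S = -569522970796 (S = (-1085442 - 161401)*(769407 - 312635) = -1246843*456772 = -569522970796)
g(p) = -51950 - 2078*p (g(p) = (-1030 - 1048)*(p + 25) = -2078*(25 + p) = -51950 - 2078*p)
S - g(u(x(7))) = -569522970796 - (-51950 - 2078*(-2)) = -569522970796 - (-51950 + 4156) = -569522970796 - 1*(-47794) = -569522970796 + 47794 = -569522923002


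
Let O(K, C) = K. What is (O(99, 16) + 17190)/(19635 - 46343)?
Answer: -17289/26708 ≈ -0.64733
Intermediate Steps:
(O(99, 16) + 17190)/(19635 - 46343) = (99 + 17190)/(19635 - 46343) = 17289/(-26708) = 17289*(-1/26708) = -17289/26708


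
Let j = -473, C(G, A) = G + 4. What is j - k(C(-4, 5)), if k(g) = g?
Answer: -473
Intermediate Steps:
C(G, A) = 4 + G
j - k(C(-4, 5)) = -473 - (4 - 4) = -473 - 1*0 = -473 + 0 = -473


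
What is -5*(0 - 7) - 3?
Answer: 32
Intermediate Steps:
-5*(0 - 7) - 3 = -5*(-7) - 3 = 35 - 3 = 32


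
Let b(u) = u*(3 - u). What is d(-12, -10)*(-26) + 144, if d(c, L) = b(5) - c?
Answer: 92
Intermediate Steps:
d(c, L) = -10 - c (d(c, L) = 5*(3 - 1*5) - c = 5*(3 - 5) - c = 5*(-2) - c = -10 - c)
d(-12, -10)*(-26) + 144 = (-10 - 1*(-12))*(-26) + 144 = (-10 + 12)*(-26) + 144 = 2*(-26) + 144 = -52 + 144 = 92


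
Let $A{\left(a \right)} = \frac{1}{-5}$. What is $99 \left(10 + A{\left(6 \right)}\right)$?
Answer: $\frac{4851}{5} \approx 970.2$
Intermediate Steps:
$A{\left(a \right)} = - \frac{1}{5}$
$99 \left(10 + A{\left(6 \right)}\right) = 99 \left(10 - \frac{1}{5}\right) = 99 \cdot \frac{49}{5} = \frac{4851}{5}$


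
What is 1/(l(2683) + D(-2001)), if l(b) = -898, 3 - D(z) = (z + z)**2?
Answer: -1/16016899 ≈ -6.2434e-8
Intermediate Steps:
D(z) = 3 - 4*z**2 (D(z) = 3 - (z + z)**2 = 3 - (2*z)**2 = 3 - 4*z**2)
1/(l(2683) + D(-2001)) = 1/(-898 + (3 - 4*(-2001)**2)) = 1/(-898 + (3 - 4*4004001)) = 1/(-898 + (3 - 16016004)) = 1/(-898 - 16016001) = 1/(-16016899) = -1/16016899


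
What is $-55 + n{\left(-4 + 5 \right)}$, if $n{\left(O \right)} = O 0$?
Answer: $-55$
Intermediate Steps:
$n{\left(O \right)} = 0$
$-55 + n{\left(-4 + 5 \right)} = -55 + 0 = -55$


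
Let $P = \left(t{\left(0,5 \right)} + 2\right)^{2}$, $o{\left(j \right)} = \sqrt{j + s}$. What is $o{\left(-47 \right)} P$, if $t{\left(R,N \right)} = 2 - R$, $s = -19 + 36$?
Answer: $16 i \sqrt{30} \approx 87.636 i$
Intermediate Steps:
$s = 17$
$o{\left(j \right)} = \sqrt{17 + j}$ ($o{\left(j \right)} = \sqrt{j + 17} = \sqrt{17 + j}$)
$P = 16$ ($P = \left(\left(2 - 0\right) + 2\right)^{2} = \left(\left(2 + 0\right) + 2\right)^{2} = \left(2 + 2\right)^{2} = 4^{2} = 16$)
$o{\left(-47 \right)} P = \sqrt{17 - 47} \cdot 16 = \sqrt{-30} \cdot 16 = i \sqrt{30} \cdot 16 = 16 i \sqrt{30}$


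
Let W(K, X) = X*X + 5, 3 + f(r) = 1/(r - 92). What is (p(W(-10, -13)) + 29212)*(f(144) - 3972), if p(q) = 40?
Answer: -1511589787/13 ≈ -1.1628e+8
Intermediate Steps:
f(r) = -3 + 1/(-92 + r) (f(r) = -3 + 1/(r - 92) = -3 + 1/(-92 + r))
W(K, X) = 5 + X**2 (W(K, X) = X**2 + 5 = 5 + X**2)
(p(W(-10, -13)) + 29212)*(f(144) - 3972) = (40 + 29212)*((277 - 3*144)/(-92 + 144) - 3972) = 29252*((277 - 432)/52 - 3972) = 29252*((1/52)*(-155) - 3972) = 29252*(-155/52 - 3972) = 29252*(-206699/52) = -1511589787/13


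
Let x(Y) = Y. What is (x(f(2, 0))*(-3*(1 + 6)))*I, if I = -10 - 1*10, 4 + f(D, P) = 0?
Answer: -1680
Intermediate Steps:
f(D, P) = -4 (f(D, P) = -4 + 0 = -4)
I = -20 (I = -10 - 10 = -20)
(x(f(2, 0))*(-3*(1 + 6)))*I = -(-12)*(1 + 6)*(-20) = -(-12)*7*(-20) = -4*(-21)*(-20) = 84*(-20) = -1680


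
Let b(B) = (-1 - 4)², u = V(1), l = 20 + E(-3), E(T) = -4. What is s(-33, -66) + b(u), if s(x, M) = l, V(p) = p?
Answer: 41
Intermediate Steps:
l = 16 (l = 20 - 4 = 16)
s(x, M) = 16
u = 1
b(B) = 25 (b(B) = (-5)² = 25)
s(-33, -66) + b(u) = 16 + 25 = 41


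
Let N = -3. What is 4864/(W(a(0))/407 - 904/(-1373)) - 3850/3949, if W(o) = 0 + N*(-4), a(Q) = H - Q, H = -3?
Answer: 243911953834/34500259 ≈ 7069.9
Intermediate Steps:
a(Q) = -3 - Q
W(o) = 12 (W(o) = 0 - 3*(-4) = 0 + 12 = 12)
4864/(W(a(0))/407 - 904/(-1373)) - 3850/3949 = 4864/(12/407 - 904/(-1373)) - 3850/3949 = 4864/(12*(1/407) - 904*(-1/1373)) - 3850*1/3949 = 4864/(12/407 + 904/1373) - 350/359 = 4864/(384404/558811) - 350/359 = 4864*(558811/384404) - 350/359 = 679514176/96101 - 350/359 = 243911953834/34500259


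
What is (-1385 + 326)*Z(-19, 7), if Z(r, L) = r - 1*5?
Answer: 25416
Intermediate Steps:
Z(r, L) = -5 + r (Z(r, L) = r - 5 = -5 + r)
(-1385 + 326)*Z(-19, 7) = (-1385 + 326)*(-5 - 19) = -1059*(-24) = 25416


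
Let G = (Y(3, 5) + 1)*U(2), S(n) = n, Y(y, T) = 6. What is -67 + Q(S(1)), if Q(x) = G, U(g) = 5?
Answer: -32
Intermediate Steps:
G = 35 (G = (6 + 1)*5 = 7*5 = 35)
Q(x) = 35
-67 + Q(S(1)) = -67 + 35 = -32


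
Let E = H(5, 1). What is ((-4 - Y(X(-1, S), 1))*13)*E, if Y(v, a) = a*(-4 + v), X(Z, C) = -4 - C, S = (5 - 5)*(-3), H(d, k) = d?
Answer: 260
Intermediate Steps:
S = 0 (S = 0*(-3) = 0)
E = 5
((-4 - Y(X(-1, S), 1))*13)*E = ((-4 - (-4 + (-4 - 1*0)))*13)*5 = ((-4 - (-4 + (-4 + 0)))*13)*5 = ((-4 - (-4 - 4))*13)*5 = ((-4 - (-8))*13)*5 = ((-4 - 1*(-8))*13)*5 = ((-4 + 8)*13)*5 = (4*13)*5 = 52*5 = 260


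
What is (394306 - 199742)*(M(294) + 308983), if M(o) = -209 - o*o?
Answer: 43258970632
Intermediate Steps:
M(o) = -209 - o²
(394306 - 199742)*(M(294) + 308983) = (394306 - 199742)*((-209 - 1*294²) + 308983) = 194564*((-209 - 1*86436) + 308983) = 194564*((-209 - 86436) + 308983) = 194564*(-86645 + 308983) = 194564*222338 = 43258970632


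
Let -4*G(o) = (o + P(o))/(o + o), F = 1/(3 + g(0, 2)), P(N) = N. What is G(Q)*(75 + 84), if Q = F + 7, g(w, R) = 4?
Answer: -159/4 ≈ -39.750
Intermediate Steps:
F = ⅐ (F = 1/(3 + 4) = 1/7 = ⅐ ≈ 0.14286)
Q = 50/7 (Q = ⅐ + 7 = 50/7 ≈ 7.1429)
G(o) = -¼ (G(o) = -(o + o)/(4*(o + o)) = -2*o/(4*(2*o)) = -2*o*1/(2*o)/4 = -¼*1 = -¼)
G(Q)*(75 + 84) = -(75 + 84)/4 = -¼*159 = -159/4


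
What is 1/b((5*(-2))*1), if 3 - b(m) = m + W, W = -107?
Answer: 1/120 ≈ 0.0083333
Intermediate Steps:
b(m) = 110 - m (b(m) = 3 - (m - 107) = 3 - (-107 + m) = 3 + (107 - m) = 110 - m)
1/b((5*(-2))*1) = 1/(110 - 5*(-2)) = 1/(110 - (-10)) = 1/(110 - 1*(-10)) = 1/(110 + 10) = 1/120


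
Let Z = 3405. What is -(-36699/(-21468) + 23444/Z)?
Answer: -209418629/24366180 ≈ -8.5946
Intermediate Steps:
-(-36699/(-21468) + 23444/Z) = -(-36699/(-21468) + 23444/3405) = -(-36699*(-1/21468) + 23444*(1/3405)) = -(12233/7156 + 23444/3405) = -1*209418629/24366180 = -209418629/24366180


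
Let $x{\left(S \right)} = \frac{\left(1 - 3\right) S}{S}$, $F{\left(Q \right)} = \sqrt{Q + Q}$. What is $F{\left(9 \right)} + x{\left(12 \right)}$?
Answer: $-2 + 3 \sqrt{2} \approx 2.2426$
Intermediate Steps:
$F{\left(Q \right)} = \sqrt{2} \sqrt{Q}$ ($F{\left(Q \right)} = \sqrt{2 Q} = \sqrt{2} \sqrt{Q}$)
$x{\left(S \right)} = -2$ ($x{\left(S \right)} = \frac{\left(-2\right) S}{S} = -2$)
$F{\left(9 \right)} + x{\left(12 \right)} = \sqrt{2} \sqrt{9} - 2 = \sqrt{2} \cdot 3 - 2 = 3 \sqrt{2} - 2 = -2 + 3 \sqrt{2}$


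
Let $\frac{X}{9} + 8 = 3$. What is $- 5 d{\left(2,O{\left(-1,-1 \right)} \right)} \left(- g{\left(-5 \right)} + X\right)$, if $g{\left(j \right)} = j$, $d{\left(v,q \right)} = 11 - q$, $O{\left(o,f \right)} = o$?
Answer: $2400$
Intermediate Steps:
$X = -45$ ($X = -72 + 9 \cdot 3 = -72 + 27 = -45$)
$- 5 d{\left(2,O{\left(-1,-1 \right)} \right)} \left(- g{\left(-5 \right)} + X\right) = - 5 \left(11 - -1\right) \left(\left(-1\right) \left(-5\right) - 45\right) = - 5 \left(11 + 1\right) \left(5 - 45\right) = \left(-5\right) 12 \left(-40\right) = \left(-60\right) \left(-40\right) = 2400$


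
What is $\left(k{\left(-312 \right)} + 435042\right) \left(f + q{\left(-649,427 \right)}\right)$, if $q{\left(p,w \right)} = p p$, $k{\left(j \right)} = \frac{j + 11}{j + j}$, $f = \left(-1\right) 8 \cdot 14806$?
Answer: $\frac{82187299999277}{624} \approx 1.3171 \cdot 10^{11}$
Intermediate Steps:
$f = -118448$ ($f = \left(-8\right) 14806 = -118448$)
$k{\left(j \right)} = \frac{11 + j}{2 j}$
$q{\left(p,w \right)} = p^{2}$
$\left(k{\left(-312 \right)} + 435042\right) \left(f + q{\left(-649,427 \right)}\right) = \left(\frac{11 - 312}{2 \left(-312\right)} + 435042\right) \left(-118448 + \left(-649\right)^{2}\right) = \left(\frac{1}{2} \left(- \frac{1}{312}\right) \left(-301\right) + 435042\right) \left(-118448 + 421201\right) = \left(\frac{301}{624} + 435042\right) 302753 = \frac{271466509}{624} \cdot 302753 = \frac{82187299999277}{624}$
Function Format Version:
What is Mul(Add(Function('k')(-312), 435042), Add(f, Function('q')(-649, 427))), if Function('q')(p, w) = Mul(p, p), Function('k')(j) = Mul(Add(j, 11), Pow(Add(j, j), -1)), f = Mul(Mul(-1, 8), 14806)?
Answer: Rational(82187299999277, 624) ≈ 1.3171e+11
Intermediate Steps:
f = -118448 (f = Mul(-8, 14806) = -118448)
Function('k')(j) = Mul(Rational(1, 2), Pow(j, -1), Add(11, j)) (Function('k')(j) = Mul(Add(11, j), Pow(Mul(2, j), -1)) = Mul(Add(11, j), Mul(Rational(1, 2), Pow(j, -1))) = Mul(Rational(1, 2), Pow(j, -1), Add(11, j)))
Function('q')(p, w) = Pow(p, 2)
Mul(Add(Function('k')(-312), 435042), Add(f, Function('q')(-649, 427))) = Mul(Add(Mul(Rational(1, 2), Pow(-312, -1), Add(11, -312)), 435042), Add(-118448, Pow(-649, 2))) = Mul(Add(Mul(Rational(1, 2), Rational(-1, 312), -301), 435042), Add(-118448, 421201)) = Mul(Add(Rational(301, 624), 435042), 302753) = Mul(Rational(271466509, 624), 302753) = Rational(82187299999277, 624)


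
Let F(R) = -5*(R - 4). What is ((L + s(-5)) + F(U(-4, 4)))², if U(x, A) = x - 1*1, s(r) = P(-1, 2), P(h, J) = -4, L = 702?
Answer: 552049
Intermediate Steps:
s(r) = -4
U(x, A) = -1 + x (U(x, A) = x - 1 = -1 + x)
F(R) = 20 - 5*R (F(R) = -5*(-4 + R) = 20 - 5*R)
((L + s(-5)) + F(U(-4, 4)))² = ((702 - 4) + (20 - 5*(-1 - 4)))² = (698 + (20 - 5*(-5)))² = (698 + (20 + 25))² = (698 + 45)² = 743² = 552049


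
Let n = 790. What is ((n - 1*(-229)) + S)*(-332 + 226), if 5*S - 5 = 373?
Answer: -580138/5 ≈ -1.1603e+5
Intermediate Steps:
S = 378/5 (S = 1 + (⅕)*373 = 1 + 373/5 = 378/5 ≈ 75.600)
((n - 1*(-229)) + S)*(-332 + 226) = ((790 - 1*(-229)) + 378/5)*(-332 + 226) = ((790 + 229) + 378/5)*(-106) = (1019 + 378/5)*(-106) = (5473/5)*(-106) = -580138/5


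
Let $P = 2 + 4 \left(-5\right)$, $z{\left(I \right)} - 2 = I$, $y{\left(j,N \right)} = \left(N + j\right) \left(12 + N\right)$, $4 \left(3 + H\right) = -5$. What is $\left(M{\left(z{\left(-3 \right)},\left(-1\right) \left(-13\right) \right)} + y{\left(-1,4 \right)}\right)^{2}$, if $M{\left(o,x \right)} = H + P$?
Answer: $\frac{10609}{16} \approx 663.06$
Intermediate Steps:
$H = - \frac{17}{4}$ ($H = -3 + \frac{1}{4} \left(-5\right) = -3 - \frac{5}{4} = - \frac{17}{4} \approx -4.25$)
$y{\left(j,N \right)} = \left(12 + N\right) \left(N + j\right)$
$z{\left(I \right)} = 2 + I$
$P = -18$ ($P = 2 - 20 = -18$)
$M{\left(o,x \right)} = - \frac{89}{4}$ ($M{\left(o,x \right)} = - \frac{17}{4} - 18 = - \frac{89}{4}$)
$\left(M{\left(z{\left(-3 \right)},\left(-1\right) \left(-13\right) \right)} + y{\left(-1,4 \right)}\right)^{2} = \left(- \frac{89}{4} + \left(4^{2} + 12 \cdot 4 + 12 \left(-1\right) + 4 \left(-1\right)\right)\right)^{2} = \left(- \frac{89}{4} + \left(16 + 48 - 12 - 4\right)\right)^{2} = \left(- \frac{89}{4} + 48\right)^{2} = \left(\frac{103}{4}\right)^{2} = \frac{10609}{16}$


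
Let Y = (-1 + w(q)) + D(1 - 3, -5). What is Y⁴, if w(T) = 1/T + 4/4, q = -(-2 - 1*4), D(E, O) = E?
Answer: 14641/1296 ≈ 11.297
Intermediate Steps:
q = 6 (q = -(-2 - 4) = -1*(-6) = 6)
w(T) = 1 + 1/T (w(T) = 1/T + 4*(¼) = 1/T + 1 = 1 + 1/T)
Y = -11/6 (Y = (-1 + (1 + 6)/6) + (1 - 3) = (-1 + (⅙)*7) - 2 = (-1 + 7/6) - 2 = ⅙ - 2 = -11/6 ≈ -1.8333)
Y⁴ = (-11/6)⁴ = 14641/1296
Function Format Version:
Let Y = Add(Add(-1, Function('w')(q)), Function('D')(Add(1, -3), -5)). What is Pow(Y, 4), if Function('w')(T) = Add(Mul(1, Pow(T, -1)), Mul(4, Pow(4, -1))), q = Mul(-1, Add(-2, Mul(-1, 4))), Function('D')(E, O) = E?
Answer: Rational(14641, 1296) ≈ 11.297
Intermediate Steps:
q = 6 (q = Mul(-1, Add(-2, -4)) = Mul(-1, -6) = 6)
Function('w')(T) = Add(1, Pow(T, -1)) (Function('w')(T) = Add(Pow(T, -1), Mul(4, Rational(1, 4))) = Add(Pow(T, -1), 1) = Add(1, Pow(T, -1)))
Y = Rational(-11, 6) (Y = Add(Add(-1, Mul(Pow(6, -1), Add(1, 6))), Add(1, -3)) = Add(Add(-1, Mul(Rational(1, 6), 7)), -2) = Add(Add(-1, Rational(7, 6)), -2) = Add(Rational(1, 6), -2) = Rational(-11, 6) ≈ -1.8333)
Pow(Y, 4) = Pow(Rational(-11, 6), 4) = Rational(14641, 1296)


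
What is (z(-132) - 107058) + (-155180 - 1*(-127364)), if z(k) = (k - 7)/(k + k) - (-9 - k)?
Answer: -35639069/264 ≈ -1.3500e+5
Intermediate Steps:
z(k) = 9 + k + (-7 + k)/(2*k) (z(k) = (-7 + k)/((2*k)) + (9 + k) = (-7 + k)*(1/(2*k)) + (9 + k) = (-7 + k)/(2*k) + (9 + k) = 9 + k + (-7 + k)/(2*k))
(z(-132) - 107058) + (-155180 - 1*(-127364)) = ((19/2 - 132 - 7/2/(-132)) - 107058) + (-155180 - 1*(-127364)) = ((19/2 - 132 - 7/2*(-1/132)) - 107058) + (-155180 + 127364) = ((19/2 - 132 + 7/264) - 107058) - 27816 = (-32333/264 - 107058) - 27816 = -28295645/264 - 27816 = -35639069/264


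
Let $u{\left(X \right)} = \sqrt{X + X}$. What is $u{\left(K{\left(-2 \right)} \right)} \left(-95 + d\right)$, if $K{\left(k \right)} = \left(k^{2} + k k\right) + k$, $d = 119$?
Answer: $48 \sqrt{3} \approx 83.138$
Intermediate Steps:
$K{\left(k \right)} = k + 2 k^{2}$ ($K{\left(k \right)} = \left(k^{2} + k^{2}\right) + k = 2 k^{2} + k = k + 2 k^{2}$)
$u{\left(X \right)} = \sqrt{2} \sqrt{X}$ ($u{\left(X \right)} = \sqrt{2 X} = \sqrt{2} \sqrt{X}$)
$u{\left(K{\left(-2 \right)} \right)} \left(-95 + d\right) = \sqrt{2} \sqrt{- 2 \left(1 + 2 \left(-2\right)\right)} \left(-95 + 119\right) = \sqrt{2} \sqrt{- 2 \left(1 - 4\right)} 24 = \sqrt{2} \sqrt{\left(-2\right) \left(-3\right)} 24 = \sqrt{2} \sqrt{6} \cdot 24 = 2 \sqrt{3} \cdot 24 = 48 \sqrt{3}$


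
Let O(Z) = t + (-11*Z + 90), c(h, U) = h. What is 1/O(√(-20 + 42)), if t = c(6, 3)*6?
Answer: 63/6607 + 11*√22/13214 ≈ 0.013440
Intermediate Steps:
t = 36 (t = 6*6 = 36)
O(Z) = 126 - 11*Z (O(Z) = 36 + (-11*Z + 90) = 36 + (90 - 11*Z) = 126 - 11*Z)
1/O(√(-20 + 42)) = 1/(126 - 11*√(-20 + 42)) = 1/(126 - 11*√22)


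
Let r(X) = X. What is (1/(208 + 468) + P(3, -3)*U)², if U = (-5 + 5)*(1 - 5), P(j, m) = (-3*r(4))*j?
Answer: 1/456976 ≈ 2.1883e-6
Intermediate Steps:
P(j, m) = -12*j (P(j, m) = (-3*4)*j = -12*j)
U = 0 (U = 0*(-4) = 0)
(1/(208 + 468) + P(3, -3)*U)² = (1/(208 + 468) - 12*3*0)² = (1/676 - 36*0)² = (1/676 + 0)² = (1/676)² = 1/456976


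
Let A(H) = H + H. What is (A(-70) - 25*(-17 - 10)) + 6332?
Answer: 6867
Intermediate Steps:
A(H) = 2*H
(A(-70) - 25*(-17 - 10)) + 6332 = (2*(-70) - 25*(-17 - 10)) + 6332 = (-140 - 25*(-27)) + 6332 = (-140 + 675) + 6332 = 535 + 6332 = 6867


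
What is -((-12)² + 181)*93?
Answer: -30225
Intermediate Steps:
-((-12)² + 181)*93 = -(144 + 181)*93 = -325*93 = -1*30225 = -30225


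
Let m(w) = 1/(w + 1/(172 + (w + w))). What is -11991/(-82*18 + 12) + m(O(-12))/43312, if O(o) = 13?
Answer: 3482649308/425202025 ≈ 8.1906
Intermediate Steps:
m(w) = 1/(w + 1/(172 + 2*w))
-11991/(-82*18 + 12) + m(O(-12))/43312 = -11991/(-82*18 + 12) + (2*(86 + 13)/(1 + 2*13² + 172*13))/43312 = -11991/(-1476 + 12) + (2*99/(1 + 2*169 + 2236))*(1/43312) = -11991/(-1464) + (2*99/(1 + 338 + 2236))*(1/43312) = -11991*(-1/1464) + (2*99/2575)*(1/43312) = 3997/488 + (2*(1/2575)*99)*(1/43312) = 3997/488 + (198/2575)*(1/43312) = 3997/488 + 99/55764200 = 3482649308/425202025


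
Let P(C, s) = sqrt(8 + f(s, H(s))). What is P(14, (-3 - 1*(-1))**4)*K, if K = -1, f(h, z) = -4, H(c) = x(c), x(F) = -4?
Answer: -2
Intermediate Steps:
H(c) = -4
P(C, s) = 2 (P(C, s) = sqrt(8 - 4) = sqrt(4) = 2)
P(14, (-3 - 1*(-1))**4)*K = 2*(-1) = -2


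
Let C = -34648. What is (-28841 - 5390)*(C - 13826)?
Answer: 1659313494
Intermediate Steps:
(-28841 - 5390)*(C - 13826) = (-28841 - 5390)*(-34648 - 13826) = -34231*(-48474) = 1659313494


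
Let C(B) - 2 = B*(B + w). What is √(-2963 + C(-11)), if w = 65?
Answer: 3*I*√395 ≈ 59.624*I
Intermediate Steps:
C(B) = 2 + B*(65 + B) (C(B) = 2 + B*(B + 65) = 2 + B*(65 + B))
√(-2963 + C(-11)) = √(-2963 + (2 + (-11)² + 65*(-11))) = √(-2963 + (2 + 121 - 715)) = √(-2963 - 592) = √(-3555) = 3*I*√395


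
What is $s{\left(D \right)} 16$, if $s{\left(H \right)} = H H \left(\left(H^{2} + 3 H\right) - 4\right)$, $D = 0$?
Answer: $0$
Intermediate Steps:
$s{\left(H \right)} = H^{2} \left(-4 + H^{2} + 3 H\right)$
$s{\left(D \right)} 16 = 0^{2} \left(-4 + 0^{2} + 3 \cdot 0\right) 16 = 0 \left(-4 + 0 + 0\right) 16 = 0 \left(-4\right) 16 = 0 \cdot 16 = 0$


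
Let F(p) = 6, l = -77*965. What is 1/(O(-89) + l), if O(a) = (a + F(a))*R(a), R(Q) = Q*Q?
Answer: -1/731748 ≈ -1.3666e-6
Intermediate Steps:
l = -74305
R(Q) = Q²
O(a) = a²*(6 + a) (O(a) = (a + 6)*a² = (6 + a)*a² = a²*(6 + a))
1/(O(-89) + l) = 1/((-89)²*(6 - 89) - 74305) = 1/(7921*(-83) - 74305) = 1/(-657443 - 74305) = 1/(-731748) = -1/731748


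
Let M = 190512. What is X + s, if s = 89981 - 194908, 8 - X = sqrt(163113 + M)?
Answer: -104919 - 5*sqrt(14145) ≈ -1.0551e+5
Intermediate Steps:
X = 8 - 5*sqrt(14145) (X = 8 - sqrt(163113 + 190512) = 8 - sqrt(353625) = 8 - 5*sqrt(14145) ≈ -586.66)
s = -104927
X + s = (8 - 5*sqrt(14145)) - 104927 = -104919 - 5*sqrt(14145)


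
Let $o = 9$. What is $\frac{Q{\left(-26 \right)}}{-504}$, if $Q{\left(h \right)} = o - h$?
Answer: $- \frac{5}{72} \approx -0.069444$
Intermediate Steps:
$Q{\left(h \right)} = 9 - h$
$\frac{Q{\left(-26 \right)}}{-504} = \frac{9 - -26}{-504} = \left(9 + 26\right) \left(- \frac{1}{504}\right) = 35 \left(- \frac{1}{504}\right) = - \frac{5}{72}$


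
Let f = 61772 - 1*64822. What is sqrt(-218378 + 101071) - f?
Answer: 3050 + I*sqrt(117307) ≈ 3050.0 + 342.5*I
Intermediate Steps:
f = -3050 (f = 61772 - 64822 = -3050)
sqrt(-218378 + 101071) - f = sqrt(-218378 + 101071) - 1*(-3050) = sqrt(-117307) + 3050 = I*sqrt(117307) + 3050 = 3050 + I*sqrt(117307)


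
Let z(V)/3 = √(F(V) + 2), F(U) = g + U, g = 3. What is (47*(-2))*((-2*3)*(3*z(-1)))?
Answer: 10152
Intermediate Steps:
F(U) = 3 + U
z(V) = 3*√(5 + V) (z(V) = 3*√((3 + V) + 2) = 3*√(5 + V))
(47*(-2))*((-2*3)*(3*z(-1))) = (47*(-2))*((-2*3)*(3*(3*√(5 - 1)))) = -(-564)*3*(3*√4) = -(-564)*3*(3*2) = -(-564)*3*6 = -(-564)*18 = -94*(-108) = 10152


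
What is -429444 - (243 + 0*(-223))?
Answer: -429687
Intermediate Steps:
-429444 - (243 + 0*(-223)) = -429444 - (243 + 0) = -429444 - 1*243 = -429444 - 243 = -429687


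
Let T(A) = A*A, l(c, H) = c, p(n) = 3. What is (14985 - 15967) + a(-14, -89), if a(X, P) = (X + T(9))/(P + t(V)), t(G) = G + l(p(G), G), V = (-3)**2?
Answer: -75681/77 ≈ -982.87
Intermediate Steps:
T(A) = A**2
V = 9
t(G) = 3 + G (t(G) = G + 3 = 3 + G)
a(X, P) = (81 + X)/(12 + P) (a(X, P) = (X + 9**2)/(P + (3 + 9)) = (X + 81)/(P + 12) = (81 + X)/(12 + P))
(14985 - 15967) + a(-14, -89) = (14985 - 15967) + (81 - 14)/(12 - 89) = -982 + 67/(-77) = -982 - 1/77*67 = -982 - 67/77 = -75681/77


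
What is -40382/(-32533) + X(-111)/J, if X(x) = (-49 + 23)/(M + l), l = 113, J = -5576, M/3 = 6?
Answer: 14749060025/11881962524 ≈ 1.2413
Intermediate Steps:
M = 18 (M = 3*6 = 18)
X(x) = -26/131 (X(x) = (-49 + 23)/(18 + 113) = -26/131)
-40382/(-32533) + X(-111)/J = -40382/(-32533) - 26/131/(-5576) = -40382*(-1/32533) - 26/131*(-1/5576) = 40382/32533 + 13/365228 = 14749060025/11881962524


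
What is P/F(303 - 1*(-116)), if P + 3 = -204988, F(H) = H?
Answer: -204991/419 ≈ -489.24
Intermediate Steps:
P = -204991 (P = -3 - 204988 = -204991)
P/F(303 - 1*(-116)) = -204991/(303 - 1*(-116)) = -204991/(303 + 116) = -204991/419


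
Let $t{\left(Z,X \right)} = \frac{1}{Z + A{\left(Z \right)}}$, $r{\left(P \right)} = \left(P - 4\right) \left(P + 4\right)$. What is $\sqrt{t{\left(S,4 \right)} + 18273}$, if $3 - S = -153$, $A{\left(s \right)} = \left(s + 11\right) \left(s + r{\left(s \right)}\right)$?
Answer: $\frac{\sqrt{19082569472705590}}{1021912} \approx 135.18$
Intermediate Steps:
$r{\left(P \right)} = \left(-4 + P\right) \left(4 + P\right)$
$A{\left(s \right)} = \left(11 + s\right) \left(-16 + s + s^{2}\right)$ ($A{\left(s \right)} = \left(s + 11\right) \left(s + \left(-16 + s^{2}\right)\right) = \left(11 + s\right) \left(-16 + s + s^{2}\right)$)
$S = 156$ ($S = 3 - -153 = 3 + 153 = 156$)
$t{\left(Z,X \right)} = \frac{1}{-176 + Z^{3} - 4 Z + 12 Z^{2}}$ ($t{\left(Z,X \right)} = \frac{1}{Z + \left(-176 + Z^{3} - 5 Z + 12 Z^{2}\right)} = \frac{1}{-176 + Z^{3} - 4 Z + 12 Z^{2}}$)
$\sqrt{t{\left(S,4 \right)} + 18273} = \sqrt{\frac{1}{-176 + 156^{3} - 624 + 12 \cdot 156^{2}} + 18273} = \sqrt{\frac{1}{-176 + 3796416 - 624 + 12 \cdot 24336} + 18273} = \sqrt{\frac{1}{-176 + 3796416 - 624 + 292032} + 18273} = \sqrt{\frac{1}{4087648} + 18273} = \sqrt{\frac{74693591905}{4087648}} = \frac{\sqrt{19082569472705590}}{1021912}$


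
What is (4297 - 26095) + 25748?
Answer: 3950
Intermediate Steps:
(4297 - 26095) + 25748 = -21798 + 25748 = 3950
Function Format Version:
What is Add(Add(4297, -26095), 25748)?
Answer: 3950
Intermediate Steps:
Add(Add(4297, -26095), 25748) = Add(-21798, 25748) = 3950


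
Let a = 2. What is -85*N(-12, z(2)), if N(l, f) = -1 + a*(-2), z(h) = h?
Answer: 425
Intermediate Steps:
N(l, f) = -5 (N(l, f) = -1 + 2*(-2) = -1 - 4 = -5)
-85*N(-12, z(2)) = -85*(-5) = 425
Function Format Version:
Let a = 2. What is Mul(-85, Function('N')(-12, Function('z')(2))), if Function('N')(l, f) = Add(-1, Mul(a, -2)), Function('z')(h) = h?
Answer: 425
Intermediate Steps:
Function('N')(l, f) = -5 (Function('N')(l, f) = Add(-1, Mul(2, -2)) = Add(-1, -4) = -5)
Mul(-85, Function('N')(-12, Function('z')(2))) = Mul(-85, -5) = 425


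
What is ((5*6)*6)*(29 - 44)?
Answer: -2700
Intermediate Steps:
((5*6)*6)*(29 - 44) = (30*6)*(-15) = 180*(-15) = -2700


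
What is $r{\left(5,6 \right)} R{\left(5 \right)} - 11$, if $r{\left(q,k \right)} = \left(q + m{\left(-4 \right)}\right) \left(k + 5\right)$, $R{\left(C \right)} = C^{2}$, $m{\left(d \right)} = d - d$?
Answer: $1364$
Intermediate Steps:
$m{\left(d \right)} = 0$
$r{\left(q,k \right)} = q \left(5 + k\right)$ ($r{\left(q,k \right)} = \left(q + 0\right) \left(k + 5\right) = q \left(5 + k\right)$)
$r{\left(5,6 \right)} R{\left(5 \right)} - 11 = 5 \left(5 + 6\right) 5^{2} - 11 = 5 \cdot 11 \cdot 25 - 11 = 55 \cdot 25 - 11 = 1375 - 11 = 1364$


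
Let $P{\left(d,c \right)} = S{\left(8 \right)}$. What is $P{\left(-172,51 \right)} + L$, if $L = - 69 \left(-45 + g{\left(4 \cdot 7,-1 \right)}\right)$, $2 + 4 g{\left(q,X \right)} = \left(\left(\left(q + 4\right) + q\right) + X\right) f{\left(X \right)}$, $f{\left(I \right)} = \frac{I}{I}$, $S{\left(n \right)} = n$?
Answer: $\frac{8519}{4} \approx 2129.8$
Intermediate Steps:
$f{\left(I \right)} = 1$
$P{\left(d,c \right)} = 8$
$g{\left(q,X \right)} = \frac{1}{2} + \frac{q}{2} + \frac{X}{4}$ ($g{\left(q,X \right)} = - \frac{1}{2} + \frac{\left(\left(\left(q + 4\right) + q\right) + X\right) 1}{4} = - \frac{1}{2} + \frac{\left(\left(\left(4 + q\right) + q\right) + X\right) 1}{4} = - \frac{1}{2} + \frac{\left(\left(4 + 2 q\right) + X\right) 1}{4} = - \frac{1}{2} + \frac{\left(4 + X + 2 q\right) 1}{4} = - \frac{1}{2} + \frac{4 + X + 2 q}{4} = - \frac{1}{2} + \left(1 + \frac{q}{2} + \frac{X}{4}\right) = \frac{1}{2} + \frac{q}{2} + \frac{X}{4}$)
$L = \frac{8487}{4}$ ($L = - 69 \left(-45 + \left(\frac{1}{2} + \frac{4 \cdot 7}{2} + \frac{1}{4} \left(-1\right)\right)\right) = - 69 \left(-45 + \left(\frac{1}{2} + \frac{1}{2} \cdot 28 - \frac{1}{4}\right)\right) = - 69 \left(-45 + \left(\frac{1}{2} + 14 - \frac{1}{4}\right)\right) = - 69 \left(-45 + \frac{57}{4}\right) = \left(-69\right) \left(- \frac{123}{4}\right) = \frac{8487}{4} \approx 2121.8$)
$P{\left(-172,51 \right)} + L = 8 + \frac{8487}{4} = \frac{8519}{4}$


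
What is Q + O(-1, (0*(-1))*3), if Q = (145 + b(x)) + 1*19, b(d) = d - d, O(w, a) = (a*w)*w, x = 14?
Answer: 164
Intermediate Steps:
O(w, a) = a*w²
b(d) = 0
Q = 164 (Q = (145 + 0) + 1*19 = 145 + 19 = 164)
Q + O(-1, (0*(-1))*3) = 164 + ((0*(-1))*3)*(-1)² = 164 + (0*3)*1 = 164 + 0*1 = 164 + 0 = 164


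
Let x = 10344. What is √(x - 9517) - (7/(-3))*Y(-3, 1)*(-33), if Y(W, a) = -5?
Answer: 385 + √827 ≈ 413.76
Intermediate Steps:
√(x - 9517) - (7/(-3))*Y(-3, 1)*(-33) = √(10344 - 9517) - (7/(-3))*(-5)*(-33) = √827 - (7*(-⅓))*(-5)*(-33) = √827 - (-7/3*(-5))*(-33) = √827 - 35*(-33)/3 = √827 - 1*(-385) = √827 + 385 = 385 + √827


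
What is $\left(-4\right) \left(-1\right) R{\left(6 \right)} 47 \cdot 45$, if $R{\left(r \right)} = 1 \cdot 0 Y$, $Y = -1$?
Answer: $0$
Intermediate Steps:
$R{\left(r \right)} = 0$ ($R{\left(r \right)} = 1 \cdot 0 \left(-1\right) = 0 \left(-1\right) = 0$)
$\left(-4\right) \left(-1\right) R{\left(6 \right)} 47 \cdot 45 = \left(-4\right) \left(-1\right) 0 \cdot 47 \cdot 45 = 4 \cdot 0 \cdot 47 \cdot 45 = 0 \cdot 47 \cdot 45 = 0 \cdot 45 = 0$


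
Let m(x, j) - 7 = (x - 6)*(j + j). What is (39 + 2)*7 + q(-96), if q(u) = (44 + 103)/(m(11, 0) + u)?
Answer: 25396/89 ≈ 285.35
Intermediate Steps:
m(x, j) = 7 + 2*j*(-6 + x) (m(x, j) = 7 + (x - 6)*(j + j) = 7 + (-6 + x)*(2*j) = 7 + 2*j*(-6 + x))
q(u) = 147/(7 + u) (q(u) = (44 + 103)/((7 - 12*0 + 2*0*11) + u) = 147/((7 + 0 + 0) + u) = 147/(7 + u))
(39 + 2)*7 + q(-96) = (39 + 2)*7 + 147/(7 - 96) = 41*7 + 147/(-89) = 287 + 147*(-1/89) = 287 - 147/89 = 25396/89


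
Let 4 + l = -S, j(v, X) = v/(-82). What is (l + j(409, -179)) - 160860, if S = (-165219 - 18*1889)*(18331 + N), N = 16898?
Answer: 575492050681/82 ≈ 7.0182e+9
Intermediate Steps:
S = -7018356609 (S = (-165219 - 18*1889)*(18331 + 16898) = (-165219 - 34002)*35229 = -199221*35229 = -7018356609)
j(v, X) = -v/82 (j(v, X) = v*(-1/82) = -v/82)
l = 7018356605 (l = -4 - 1*(-7018356609) = -4 + 7018356609 = 7018356605)
(l + j(409, -179)) - 160860 = (7018356605 - 1/82*409) - 160860 = (7018356605 - 409/82) - 160860 = 575505241201/82 - 160860 = 575492050681/82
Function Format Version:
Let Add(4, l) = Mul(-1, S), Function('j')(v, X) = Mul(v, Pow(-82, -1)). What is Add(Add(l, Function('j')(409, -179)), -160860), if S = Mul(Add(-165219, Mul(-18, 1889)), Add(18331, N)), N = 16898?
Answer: Rational(575492050681, 82) ≈ 7.0182e+9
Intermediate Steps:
S = -7018356609 (S = Mul(Add(-165219, Mul(-18, 1889)), Add(18331, 16898)) = Mul(Add(-165219, -34002), 35229) = Mul(-199221, 35229) = -7018356609)
Function('j')(v, X) = Mul(Rational(-1, 82), v) (Function('j')(v, X) = Mul(v, Rational(-1, 82)) = Mul(Rational(-1, 82), v))
l = 7018356605 (l = Add(-4, Mul(-1, -7018356609)) = Add(-4, 7018356609) = 7018356605)
Add(Add(l, Function('j')(409, -179)), -160860) = Add(Add(7018356605, Mul(Rational(-1, 82), 409)), -160860) = Add(Add(7018356605, Rational(-409, 82)), -160860) = Add(Rational(575505241201, 82), -160860) = Rational(575492050681, 82)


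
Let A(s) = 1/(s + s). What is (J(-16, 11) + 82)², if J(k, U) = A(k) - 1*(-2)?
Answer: 7219969/1024 ≈ 7050.8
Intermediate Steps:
A(s) = 1/(2*s)
J(k, U) = 2 + 1/(2*k) (J(k, U) = 1/(2*k) - 1*(-2) = 1/(2*k) + 2 = 2 + 1/(2*k))
(J(-16, 11) + 82)² = ((2 + (½)/(-16)) + 82)² = ((2 + (½)*(-1/16)) + 82)² = ((2 - 1/32) + 82)² = (63/32 + 82)² = (2687/32)² = 7219969/1024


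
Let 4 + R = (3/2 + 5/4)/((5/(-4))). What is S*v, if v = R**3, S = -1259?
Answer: 37506869/125 ≈ 3.0006e+5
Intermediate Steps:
R = -31/5 (R = -4 + (3/2 + 5/4)/((5/(-4))) = -4 + (3*(1/2) + 5*(1/4))/((5*(-1/4))) = -4 + (3/2 + 5/4)/(-5/4) = -4 + (11/4)*(-4/5) = -4 - 11/5 = -31/5 ≈ -6.2000)
v = -29791/125 (v = (-31/5)**3 = -29791/125 ≈ -238.33)
S*v = -1259*(-29791/125) = 37506869/125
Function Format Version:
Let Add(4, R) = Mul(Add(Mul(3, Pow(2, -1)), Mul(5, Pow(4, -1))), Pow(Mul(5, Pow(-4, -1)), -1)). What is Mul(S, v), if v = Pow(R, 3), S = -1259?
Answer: Rational(37506869, 125) ≈ 3.0006e+5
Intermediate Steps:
R = Rational(-31, 5) (R = Add(-4, Mul(Add(Mul(3, Pow(2, -1)), Mul(5, Pow(4, -1))), Pow(Mul(5, Pow(-4, -1)), -1))) = Add(-4, Mul(Add(Mul(3, Rational(1, 2)), Mul(5, Rational(1, 4))), Pow(Mul(5, Rational(-1, 4)), -1))) = Add(-4, Mul(Add(Rational(3, 2), Rational(5, 4)), Pow(Rational(-5, 4), -1))) = Add(-4, Mul(Rational(11, 4), Rational(-4, 5))) = Add(-4, Rational(-11, 5)) = Rational(-31, 5) ≈ -6.2000)
v = Rational(-29791, 125) (v = Pow(Rational(-31, 5), 3) = Rational(-29791, 125) ≈ -238.33)
Mul(S, v) = Mul(-1259, Rational(-29791, 125)) = Rational(37506869, 125)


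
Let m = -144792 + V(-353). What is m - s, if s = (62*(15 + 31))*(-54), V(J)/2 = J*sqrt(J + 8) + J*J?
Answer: 258434 - 706*I*sqrt(345) ≈ 2.5843e+5 - 13113.0*I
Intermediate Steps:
V(J) = 2*J**2 + 2*J*sqrt(8 + J) (V(J) = 2*(J*sqrt(J + 8) + J*J) = 2*(J*sqrt(8 + J) + J**2) = 2*(J**2 + J*sqrt(8 + J)) = 2*J**2 + 2*J*sqrt(8 + J))
s = -154008 (s = (62*46)*(-54) = 2852*(-54) = -154008)
m = 104426 - 706*I*sqrt(345) (m = -144792 + 2*(-353)*(-353 + sqrt(8 - 353)) = -144792 + 2*(-353)*(-353 + sqrt(-345)) = -144792 + 2*(-353)*(-353 + I*sqrt(345)) = -144792 + (249218 - 706*I*sqrt(345)) = 104426 - 706*I*sqrt(345) ≈ 1.0443e+5 - 13113.0*I)
m - s = (104426 - 706*I*sqrt(345)) - 1*(-154008) = (104426 - 706*I*sqrt(345)) + 154008 = 258434 - 706*I*sqrt(345)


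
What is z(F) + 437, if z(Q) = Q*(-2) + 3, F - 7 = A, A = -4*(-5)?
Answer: 386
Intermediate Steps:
A = 20
F = 27 (F = 7 + 20 = 27)
z(Q) = 3 - 2*Q (z(Q) = -2*Q + 3 = 3 - 2*Q)
z(F) + 437 = (3 - 2*27) + 437 = (3 - 54) + 437 = -51 + 437 = 386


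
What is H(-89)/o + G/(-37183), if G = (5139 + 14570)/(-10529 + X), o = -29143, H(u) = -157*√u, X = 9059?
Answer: 19709/54659010 + 157*I*√89/29143 ≈ 0.00036058 + 0.050823*I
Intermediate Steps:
G = -19709/1470 (G = (5139 + 14570)/(-10529 + 9059) = 19709/(-1470) = 19709*(-1/1470) = -19709/1470 ≈ -13.407)
H(-89)/o + G/(-37183) = -157*I*√89/(-29143) - 19709/1470/(-37183) = -157*I*√89*(-1/29143) - 19709/1470*(-1/37183) = -157*I*√89*(-1/29143) + 19709/54659010 = 157*I*√89/29143 + 19709/54659010 = 19709/54659010 + 157*I*√89/29143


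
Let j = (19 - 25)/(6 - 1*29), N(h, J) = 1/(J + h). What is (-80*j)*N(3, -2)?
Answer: -480/23 ≈ -20.870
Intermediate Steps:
j = 6/23 (j = -6/(6 - 29) = -6/(-23) = -6*(-1/23) = 6/23 ≈ 0.26087)
(-80*j)*N(3, -2) = (-80*6/23)/(-2 + 3) = -480/23/1 = -480/23*1 = -480/23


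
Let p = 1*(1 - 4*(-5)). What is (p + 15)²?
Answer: 1296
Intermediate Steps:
p = 21 (p = 1*(1 + 20) = 1*21 = 21)
(p + 15)² = (21 + 15)² = 36² = 1296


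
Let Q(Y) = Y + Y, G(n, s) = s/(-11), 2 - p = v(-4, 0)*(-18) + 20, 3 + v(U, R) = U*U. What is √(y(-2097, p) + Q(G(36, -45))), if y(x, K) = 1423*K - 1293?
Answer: √37036065/11 ≈ 553.25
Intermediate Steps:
v(U, R) = -3 + U² (v(U, R) = -3 + U*U = -3 + U²)
p = 216 (p = 2 - ((-3 + (-4)²)*(-18) + 20) = 2 - ((-3 + 16)*(-18) + 20) = 2 - (13*(-18) + 20) = 2 - (-234 + 20) = 2 - 1*(-214) = 2 + 214 = 216)
G(n, s) = -s/11 (G(n, s) = s*(-1/11) = -s/11)
y(x, K) = -1293 + 1423*K
Q(Y) = 2*Y
√(y(-2097, p) + Q(G(36, -45))) = √((-1293 + 1423*216) + 2*(-1/11*(-45))) = √((-1293 + 307368) + 2*(45/11)) = √(306075 + 90/11) = √(3366915/11) = √37036065/11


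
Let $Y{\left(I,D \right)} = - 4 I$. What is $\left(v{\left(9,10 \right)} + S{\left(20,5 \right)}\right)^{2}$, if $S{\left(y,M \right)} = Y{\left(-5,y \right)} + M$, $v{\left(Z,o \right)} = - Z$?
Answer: $256$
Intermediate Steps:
$S{\left(y,M \right)} = 20 + M$ ($S{\left(y,M \right)} = \left(-4\right) \left(-5\right) + M = 20 + M$)
$\left(v{\left(9,10 \right)} + S{\left(20,5 \right)}\right)^{2} = \left(\left(-1\right) 9 + \left(20 + 5\right)\right)^{2} = \left(-9 + 25\right)^{2} = 16^{2} = 256$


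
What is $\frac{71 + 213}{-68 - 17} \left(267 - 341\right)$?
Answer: $\frac{21016}{85} \approx 247.25$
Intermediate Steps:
$\frac{71 + 213}{-68 - 17} \left(267 - 341\right) = \frac{284}{-85} \left(-74\right) = 284 \left(- \frac{1}{85}\right) \left(-74\right) = \left(- \frac{284}{85}\right) \left(-74\right) = \frac{21016}{85}$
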